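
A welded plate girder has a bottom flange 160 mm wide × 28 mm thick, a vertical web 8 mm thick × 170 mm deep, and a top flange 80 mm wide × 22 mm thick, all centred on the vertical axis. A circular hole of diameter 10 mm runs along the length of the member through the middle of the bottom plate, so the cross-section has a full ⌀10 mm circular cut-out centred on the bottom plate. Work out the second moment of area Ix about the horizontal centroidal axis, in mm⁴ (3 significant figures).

Ix ≈ 5.35 × 10⁷ mm⁴

Decompose the section into non-overlapping parts with the origin at the bottom-left of its bounding rectangle.
Bottom plate: 160 × 28, A = 4 480 mm², y = 14 mm, Ī = 292 693 mm⁴.
Web plate: 8 × 170, A = 1 360 mm², y = 113 mm, Ī = 3 275 333 mm⁴.
Top plate: 80 × 22, A = 1 760 mm², y = 209 mm, Ī = 70 987 mm⁴.
Hole (subtracted): ⌀10, A = 78.54 mm², y = 14 mm, Ī = 490.87 mm⁴.
Centroid: ȳ = ΣA·y / ΣA = 77.53 mm.
Transfer each piece to the horizontal centroidal axis using Ī + A·d² with d = y − 77.53:
  bottom plate: d = -63.53 mm → contributes +18 374 370 mm⁴
  web plate: d = 35.47 mm → contributes +4 986 357 mm⁴
  top plate: d = 131.47 mm → contributes +30 491 361 mm⁴
  hole: d = -63.53 mm → contributes −317 485 mm⁴
Total I = 53 534 603 mm⁴.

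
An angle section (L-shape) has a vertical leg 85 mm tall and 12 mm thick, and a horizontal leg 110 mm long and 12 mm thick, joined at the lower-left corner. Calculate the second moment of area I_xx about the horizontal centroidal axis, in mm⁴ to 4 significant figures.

Split into non-overlapping primitives; take the origin at the lower-left of the bounding box.
Vertical leg: 12 × 85, A = 1 020 mm², y = 42.5 mm, Ī = 614 125 mm⁴.
Horizontal leg (remainder): 98 × 12, A = 1 176 mm², y = 6 mm, Ī = 14 112 mm⁴.
Centroid: ȳ = ΣA·y / ΣA = 22.9536 mm.
Transfer each piece to the horizontal centroidal axis using Ī + A·d² with d = y − 22.9536:
  vertical leg: d = 19.5464 mm → contributes +1 003 830 mm⁴
  horizontal leg (remainder): d = -16.9536 mm → contributes +352 121 mm⁴
Total I = 1 355 951 mm⁴.

I_xx ≈ 1.356 × 10⁶ mm⁴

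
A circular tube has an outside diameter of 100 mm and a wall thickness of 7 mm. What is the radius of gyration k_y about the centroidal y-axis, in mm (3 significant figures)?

Split into non-overlapping primitives; take the origin at the lower-left of the bounding box.
Outer circle: ⌀100, A = 7 854 mm², x = 50 mm, Ī = 4 908 739 mm⁴.
Bore (subtracted): ⌀86, A = 5808.8 mm², x = 50 mm, Ī = 2 685 120 mm⁴.
By symmetry the centroid is at mid-width, x̄ = 50 mm.
All pieces are centred on the centroidal y-axis, so I = ΣĪ (holes subtracted) = 2 223 618 mm⁴.
Radius of gyration: k = √(I/A) = √(2 223 618 / 2045.2) = 32.973 mm.

k_y ≈ 33.0 mm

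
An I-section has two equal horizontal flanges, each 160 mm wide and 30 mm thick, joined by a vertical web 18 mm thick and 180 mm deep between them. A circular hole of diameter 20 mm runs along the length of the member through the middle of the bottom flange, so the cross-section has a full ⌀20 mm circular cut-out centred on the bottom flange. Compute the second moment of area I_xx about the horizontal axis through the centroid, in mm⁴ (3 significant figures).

I_xx ≈ 1.12 × 10⁸ mm⁴

Treat the section as a set of non-overlapping primitives; coordinates are from the bounding-box lower-left.
Bottom flange: 160 × 30, A = 4 800 mm², y = 15 mm, Ī = 360 000 mm⁴.
Web: 18 × 180, A = 3 240 mm², y = 120 mm, Ī = 8 748 000 mm⁴.
Top flange: 160 × 30, A = 4 800 mm², y = 225 mm, Ī = 360 000 mm⁴.
Hole (subtracted): ⌀20, A = 314.16 mm², y = 15 mm, Ī = 7 854 mm⁴.
Centroid: ȳ = ΣA·y / ΣA = 122.63 mm.
Transfer each piece to the horizontal axis through the centroid using Ī + A·d² with d = y − 122.63:
  bottom flange: d = -107.63 mm → contributes +55 967 851 mm⁴
  web: d = -2.6335 mm → contributes +8 770 470 mm⁴
  top flange: d = 102.37 mm → contributes +50 658 728 mm⁴
  hole: d = -107.63 mm → contributes −3 647 379 mm⁴
Total I = 111 749 670 mm⁴.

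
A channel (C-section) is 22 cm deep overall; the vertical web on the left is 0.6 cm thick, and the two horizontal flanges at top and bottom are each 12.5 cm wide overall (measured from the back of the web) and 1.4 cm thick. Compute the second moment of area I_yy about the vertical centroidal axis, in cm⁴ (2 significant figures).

Decompose the section into non-overlapping parts with the origin at the bottom-left of its bounding rectangle.
Web: 0.6 × 22, A = 13.2 cm², x = 0.3 cm, Ī = 0.396 cm⁴.
Top flange (beyond web): 11.9 × 1.4, A = 16.66 cm², x = 6.55 cm, Ī = 196.6 cm⁴.
Bottom flange (beyond web): 11.9 × 1.4, A = 16.66 cm², x = 6.55 cm, Ī = 196.6 cm⁴.
Centroid: x̄ = ΣA·x / ΣA = 4.777 cm.
Transfer each piece to the vertical centroidal axis using Ī + A·d² with d = x − 4.777:
  web: d = -4.477 cm → contributes +264.9 cm⁴
  top flange (beyond web): d = 1.773 cm → contributes +249 cm⁴
  bottom flange (beyond web): d = 1.773 cm → contributes +249 cm⁴
Total I = 762.9 cm⁴.

I_yy ≈ 760 cm⁴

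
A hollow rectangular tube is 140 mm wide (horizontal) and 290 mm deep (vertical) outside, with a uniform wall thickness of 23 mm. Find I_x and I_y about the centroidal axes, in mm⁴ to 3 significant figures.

Treat the section as a set of non-overlapping primitives; coordinates are from the bounding-box lower-left.
Outer rectangle: 140 × 290, A = 40 600 mm², y = 145 mm, Ī = 284 538 333 mm⁴.
Inner void (subtracted): 94 × 244, A = 22 936 mm², y = 145 mm, Ī = 113 793 141 mm⁴.
By symmetry the centroid is at mid-height, ȳ = 145 mm.
All pieces are centred on the centroidal x-axis, so I = ΣĪ (holes subtracted) = 170 745 192 mm⁴.
Repeating about the centroidal y-axis gives I_y = 49 424 792 mm⁴.

I_x ≈ 1.71 × 10⁸ mm⁴, I_y ≈ 4.94 × 10⁷ mm⁴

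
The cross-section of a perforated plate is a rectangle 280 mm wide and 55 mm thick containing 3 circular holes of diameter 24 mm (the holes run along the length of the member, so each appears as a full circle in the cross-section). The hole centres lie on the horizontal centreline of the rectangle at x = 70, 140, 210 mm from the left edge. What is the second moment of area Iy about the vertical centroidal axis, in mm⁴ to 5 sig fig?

Iy ≈ 9.6131 × 10⁷ mm⁴

Split into non-overlapping primitives; take the origin at the lower-left of the bounding box.
Plate: 280 × 55, A = 15 400 mm², x = 140 mm, Ī = 100 613 333 mm⁴.
Hole 1 (subtracted): ⌀24, A = 452.3893 mm², x = 70 mm, Ī = 16286.02 mm⁴.
Hole 2 (subtracted): ⌀24, A = 452.3893 mm², x = 140 mm, Ī = 16286.02 mm⁴.
Hole 3 (subtracted): ⌀24, A = 452.3893 mm², x = 210 mm, Ī = 16286.02 mm⁴.
By symmetry the centroid is at mid-width, x̄ = 140 mm.
Transfer each piece to the vertical centroidal axis using Ī + A·d² with d = x − 140:
  plate: d = 0 mm → contributes +100 613 333 mm⁴
  hole 1: d = -70 mm → contributes −2 232 994 mm⁴
  hole 2: d = 0 mm → contributes −16286.02 mm⁴
  hole 3: d = 70 mm → contributes −2 232 994 mm⁴
Total I = 96 131 060 mm⁴.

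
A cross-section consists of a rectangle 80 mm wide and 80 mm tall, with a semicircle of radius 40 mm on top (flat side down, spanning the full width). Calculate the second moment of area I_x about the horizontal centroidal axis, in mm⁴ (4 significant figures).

Split into non-overlapping primitives; take the origin at the lower-left of the bounding box.
Rectangular body: 80 × 80, A = 6 400 mm², y = 40 mm, Ī = 3 413 333 mm⁴.
Semicircular cap: semicircle r = 40, A = 2513.27 mm², y = 96.9765 mm, Ī = 280 978 mm⁴.
Centroid: ȳ = ΣA·y / ΣA = 56.0657 mm.
Transfer each piece to the horizontal centroidal axis using Ī + A·d² with d = y − 56.0657:
  rectangular body: d = -16.0657 mm → contributes +5 065 208 mm⁴
  semicircular cap: d = 40.9109 mm → contributes +4 487 442 mm⁴
Total I = 9 552 650 mm⁴.

I_x ≈ 9.553 × 10⁶ mm⁴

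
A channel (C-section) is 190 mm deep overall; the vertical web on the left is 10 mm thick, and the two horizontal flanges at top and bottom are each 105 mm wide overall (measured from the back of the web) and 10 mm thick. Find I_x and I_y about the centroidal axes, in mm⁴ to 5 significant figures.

Split into non-overlapping primitives; take the origin at the lower-left of the bounding box.
Web: 10 × 190, A = 1 900 mm², y = 95 mm, Ī = 5 715 833 mm⁴.
Top flange (beyond web): 95 × 10, A = 950 mm², y = 185 mm, Ī = 7916.667 mm⁴.
Bottom flange (beyond web): 95 × 10, A = 950 mm², y = 5 mm, Ī = 7916.667 mm⁴.
By symmetry the centroid is at mid-height, ȳ = 95 mm.
Transfer each piece to the centroidal x-axis using Ī + A·d² with d = y − 95:
  web: d = 0 mm → contributes +5 715 833 mm⁴
  top flange (beyond web): d = 90 mm → contributes +7 702 917 mm⁴
  bottom flange (beyond web): d = -90 mm → contributes +7 702 917 mm⁴
Total I = 21 121 667 mm⁴.
For the y-axis: x̄ = 31.25 mm.
Repeating about the centroidal y-axis gives I_y = 4 063 229 mm⁴.

I_x ≈ 2.1122 × 10⁷ mm⁴, I_y ≈ 4.0632 × 10⁶ mm⁴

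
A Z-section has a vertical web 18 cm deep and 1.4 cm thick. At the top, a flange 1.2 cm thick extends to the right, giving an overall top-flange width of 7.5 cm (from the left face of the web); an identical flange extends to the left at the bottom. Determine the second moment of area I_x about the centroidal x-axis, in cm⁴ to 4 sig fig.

I_x ≈ 1715 cm⁴

Break the section into simple shapes (no overlaps), measuring from the bottom-left corner of the bounding box.
Web: 1.4 × 18, A = 25.2 cm², y = 9 cm, Ī = 680.4 cm⁴.
Top flange (beyond web): 6.1 × 1.2, A = 7.32 cm², y = 17.4 cm, Ī = 0.8784 cm⁴.
Bottom flange (beyond web): 6.1 × 1.2, A = 7.32 cm², y = 0.6 cm, Ī = 0.8784 cm⁴.
Centroid: ȳ = ΣA·y / ΣA = 9 cm.
Transfer each piece to the centroidal x-axis using Ī + A·d² with d = y − 9:
  web: d = 0 cm → contributes +680.4 cm⁴
  top flange (beyond web): d = 8.4 cm → contributes +517.378 cm⁴
  bottom flange (beyond web): d = -8.4 cm → contributes +517.378 cm⁴
Total I = 1715.16 cm⁴.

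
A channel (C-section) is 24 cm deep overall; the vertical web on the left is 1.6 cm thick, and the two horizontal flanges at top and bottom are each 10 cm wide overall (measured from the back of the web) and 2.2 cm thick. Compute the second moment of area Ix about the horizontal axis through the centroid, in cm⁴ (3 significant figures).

Split into non-overlapping primitives; take the origin at the lower-left of the bounding box.
Web: 1.6 × 24, A = 38.4 cm², y = 12 cm, Ī = 1843.2 cm⁴.
Top flange (beyond web): 8.4 × 2.2, A = 18.48 cm², y = 22.9 cm, Ī = 7.4536 cm⁴.
Bottom flange (beyond web): 8.4 × 2.2, A = 18.48 cm², y = 1.1 cm, Ī = 7.4536 cm⁴.
By symmetry the centroid is at mid-height, ȳ = 12 cm.
Transfer each piece to the horizontal axis through the centroid using Ī + A·d² with d = y − 12:
  web: d = 0 cm → contributes +1843.2 cm⁴
  top flange (beyond web): d = 10.9 cm → contributes +2203.1 cm⁴
  bottom flange (beyond web): d = -10.9 cm → contributes +2203.1 cm⁴
Total I = 6249.3 cm⁴.

Ix ≈ 6250 cm⁴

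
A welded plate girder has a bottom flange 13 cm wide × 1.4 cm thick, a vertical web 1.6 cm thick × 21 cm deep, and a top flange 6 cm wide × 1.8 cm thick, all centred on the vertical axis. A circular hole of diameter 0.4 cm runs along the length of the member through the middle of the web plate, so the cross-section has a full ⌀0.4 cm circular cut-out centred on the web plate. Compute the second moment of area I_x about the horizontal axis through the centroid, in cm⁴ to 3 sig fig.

I_x ≈ 4820 cm⁴

Break the section into simple shapes (no overlaps), measuring from the bottom-left corner of the bounding box.
Bottom plate: 13 × 1.4, A = 18.2 cm², y = 0.7 cm, Ī = 2.9727 cm⁴.
Web plate: 1.6 × 21, A = 33.6 cm², y = 11.9 cm, Ī = 1234.8 cm⁴.
Top plate: 6 × 1.8, A = 10.8 cm², y = 23.3 cm, Ī = 2.916 cm⁴.
Hole (subtracted): ⌀0.4, A = 0.12566 cm², y = 11.9 cm, Ī = 0.0012566 cm⁴.
Centroid: ȳ = ΣA·y / ΣA = 10.608 cm.
Transfer each piece to the horizontal axis through the centroid using Ī + A·d² with d = y − 10.608:
  bottom plate: d = -9.9079 cm → contributes +1789.6 cm⁴
  web plate: d = 1.2921 cm → contributes +1290.9 cm⁴
  top plate: d = 12.692 cm → contributes +1742.7 cm⁴
  hole: d = 1.2921 cm → contributes −0.21104 cm⁴
Total I = 4 823 cm⁴.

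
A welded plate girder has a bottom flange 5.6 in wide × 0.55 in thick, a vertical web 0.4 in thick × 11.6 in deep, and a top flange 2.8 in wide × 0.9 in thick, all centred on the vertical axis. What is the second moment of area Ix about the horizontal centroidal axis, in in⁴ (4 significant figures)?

Treat the section as a set of non-overlapping primitives; coordinates are from the bounding-box lower-left.
Bottom plate: 5.6 × 0.55, A = 3.08 in², y = 0.275 in, Ī = 0.0776417 in⁴.
Web plate: 0.4 × 11.6, A = 4.64 in², y = 6.35 in, Ī = 52.0299 in⁴.
Top plate: 2.8 × 0.9, A = 2.52 in², y = 12.6 in, Ī = 0.1701 in⁴.
Centroid: ȳ = ΣA·y / ΣA = 6.06084 in.
Transfer each piece to the horizontal centroidal axis using Ī + A·d² with d = y − 6.06084:
  bottom plate: d = -5.78584 in → contributes +103.184 in⁴
  web plate: d = 0.28916 in → contributes +52.4178 in⁴
  top plate: d = 6.53916 in → contributes +107.927 in⁴
Total I = 263.528 in⁴.

Ix ≈ 263.5 in⁴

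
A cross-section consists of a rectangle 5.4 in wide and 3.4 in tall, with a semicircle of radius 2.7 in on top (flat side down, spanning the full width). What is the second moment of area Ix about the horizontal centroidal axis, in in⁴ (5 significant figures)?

Decompose the section into non-overlapping parts with the origin at the bottom-left of its bounding rectangle.
Rectangular body: 5.4 × 3.4, A = 18.36 in², y = 1.7 in, Ī = 17.6868 in⁴.
Semicircular cap: semicircle r = 2.7, A = 11.45111 in², y = 4.545916 in, Ī = 5.832935 in⁴.
Centroid: ȳ = ΣA·y / ΣA = 2.793179 in.
Transfer each piece to the horizontal centroidal axis using Ī + A·d² with d = y − 2.793179:
  rectangular body: d = -1.093179 in → contributes +39.62775 in⁴
  semicircular cap: d = 1.752736 in → contributes +41.0117 in⁴
Total I = 80.63945 in⁴.

Ix ≈ 80.639 in⁴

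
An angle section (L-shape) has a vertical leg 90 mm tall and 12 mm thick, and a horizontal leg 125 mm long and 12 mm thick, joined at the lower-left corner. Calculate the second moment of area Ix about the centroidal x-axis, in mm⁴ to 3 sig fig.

Decompose the section into non-overlapping parts with the origin at the bottom-left of its bounding rectangle.
Vertical leg: 12 × 90, A = 1 080 mm², y = 45 mm, Ī = 729 000 mm⁴.
Horizontal leg (remainder): 113 × 12, A = 1 356 mm², y = 6 mm, Ī = 16 272 mm⁴.
Centroid: ȳ = ΣA·y / ΣA = 23.291 mm.
Transfer each piece to the centroidal x-axis using Ī + A·d² with d = y − 23.291:
  vertical leg: d = 21.709 mm → contributes +1 238 000 mm⁴
  horizontal leg (remainder): d = -17.291 mm → contributes +421 670 mm⁴
Total I = 1 659 670 mm⁴.

Ix ≈ 1.66 × 10⁶ mm⁴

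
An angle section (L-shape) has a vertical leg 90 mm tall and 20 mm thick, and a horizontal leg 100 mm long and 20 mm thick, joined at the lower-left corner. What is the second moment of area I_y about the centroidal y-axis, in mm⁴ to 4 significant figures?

Break the section into simple shapes (no overlaps), measuring from the bottom-left corner of the bounding box.
Vertical leg: 20 × 90, A = 1 800 mm², x = 10 mm, Ī = 60 000 mm⁴.
Horizontal leg (remainder): 80 × 20, A = 1 600 mm², x = 60 mm, Ī = 853 333 mm⁴.
Centroid: x̄ = ΣA·x / ΣA = 33.5294 mm.
Transfer each piece to the centroidal y-axis using Ī + A·d² with d = x − 33.5294:
  vertical leg: d = -23.5294 mm → contributes +1 056 540 mm⁴
  horizontal leg (remainder): d = 26.4706 mm → contributes +1 974 441 mm⁴
Total I = 3 030 980 mm⁴.

I_y ≈ 3.031 × 10⁶ mm⁴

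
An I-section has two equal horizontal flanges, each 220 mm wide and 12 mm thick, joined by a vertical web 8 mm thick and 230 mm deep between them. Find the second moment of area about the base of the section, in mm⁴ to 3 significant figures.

I_base ≈ 2.00 × 10⁸ mm⁴

Treat the section as a set of non-overlapping primitives; coordinates are from the bounding-box lower-left.
Bottom flange: 220 × 12, A = 2 640 mm², y = 6 mm, Ī = 31 680 mm⁴.
Web: 8 × 230, A = 1 840 mm², y = 127 mm, Ī = 8 111 333 mm⁴.
Top flange: 220 × 12, A = 2 640 mm², y = 248 mm, Ī = 31 680 mm⁴.
Transfer each piece to a horizontal axis along the bottom face using Ī + A·d² with d = y − 0:
  bottom flange: d = 6 mm → contributes +126 720 mm⁴
  web: d = 127 mm → contributes +37 788 693 mm⁴
  top flange: d = 248 mm → contributes +162 402 240 mm⁴
Total I = 200 317 653 mm⁴.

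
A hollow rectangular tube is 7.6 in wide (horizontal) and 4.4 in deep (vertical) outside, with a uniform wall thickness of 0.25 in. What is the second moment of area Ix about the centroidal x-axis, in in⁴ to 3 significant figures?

Split into non-overlapping primitives; take the origin at the lower-left of the bounding box.
Outer rectangle: 7.6 × 4.4, A = 33.44 in², y = 2.2 in, Ī = 53.95 in⁴.
Inner void (subtracted): 7.1 × 3.9, A = 27.69 in², y = 2.2 in, Ī = 35.097 in⁴.
By symmetry the centroid is at mid-height, ȳ = 2.2 in.
All pieces are centred on the centroidal x-axis, so I = ΣĪ (holes subtracted) = 18.853 in⁴.

Ix ≈ 18.9 in⁴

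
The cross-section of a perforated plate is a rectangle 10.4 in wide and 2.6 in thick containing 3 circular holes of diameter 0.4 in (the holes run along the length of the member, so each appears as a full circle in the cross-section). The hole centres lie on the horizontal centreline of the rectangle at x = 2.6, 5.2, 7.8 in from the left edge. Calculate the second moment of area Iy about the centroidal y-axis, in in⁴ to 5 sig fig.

Iy ≈ 242.02 in⁴

Decompose the section into non-overlapping parts with the origin at the bottom-left of its bounding rectangle.
Plate: 10.4 × 2.6, A = 27.04 in², x = 5.2 in, Ī = 243.7205 in⁴.
Hole 1 (subtracted): ⌀0.4, A = 0.1256637 in², x = 2.6 in, Ī = 0.001256637 in⁴.
Hole 2 (subtracted): ⌀0.4, A = 0.1256637 in², x = 5.2 in, Ī = 0.001256637 in⁴.
Hole 3 (subtracted): ⌀0.4, A = 0.1256637 in², x = 7.8 in, Ī = 0.001256637 in⁴.
By symmetry the centroid is at mid-width, x̄ = 5.2 in.
Transfer each piece to the centroidal y-axis using Ī + A·d² with d = x − 5.2:
  plate: d = 0 in → contributes +243.7205 in⁴
  hole 1: d = -2.6 in → contributes −0.8507433 in⁴
  hole 2: d = 0 in → contributes −0.001256637 in⁴
  hole 3: d = 2.6 in → contributes −0.8507433 in⁴
Total I = 242.0178 in⁴.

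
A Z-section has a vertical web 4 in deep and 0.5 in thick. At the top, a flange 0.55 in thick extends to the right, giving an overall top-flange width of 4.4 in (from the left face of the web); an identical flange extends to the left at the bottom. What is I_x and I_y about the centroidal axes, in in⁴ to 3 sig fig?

Break the section into simple shapes (no overlaps), measuring from the bottom-left corner of the bounding box.
Web: 0.5 × 4, A = 2 in², y = 2 in, Ī = 2.6667 in⁴.
Top flange (beyond web): 3.9 × 0.55, A = 2.145 in², y = 3.725 in, Ī = 0.054072 in⁴.
Bottom flange (beyond web): 3.9 × 0.55, A = 2.145 in², y = 0.275 in, Ī = 0.054072 in⁴.
Centroid: ȳ = ΣA·y / ΣA = 2 in.
Transfer each piece to the centroidal x-axis using Ī + A·d² with d = y − 2:
  web: d = 0 in → contributes +2.6667 in⁴
  top flange (beyond web): d = 1.725 in → contributes +6.4368 in⁴
  bottom flange (beyond web): d = -1.725 in → contributes +6.4368 in⁴
Total I = 15.54 in⁴.
For the y-axis: x̄ = 4.15 in.
Repeating about the centroidal y-axis gives I_y = 26.243 in⁴.

I_x ≈ 15.5 in⁴, I_y ≈ 26.2 in⁴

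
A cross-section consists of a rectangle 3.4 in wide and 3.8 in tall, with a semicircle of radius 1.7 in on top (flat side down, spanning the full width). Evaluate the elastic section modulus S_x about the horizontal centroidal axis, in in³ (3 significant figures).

S_x ≈ 13.6 in³

Split into non-overlapping primitives; take the origin at the lower-left of the bounding box.
Rectangular body: 3.4 × 3.8, A = 12.92 in², y = 1.9 in, Ī = 15.547 in⁴.
Semicircular cap: semicircle r = 1.7, A = 4.5396 in², y = 4.5215 in, Ī = 0.9167 in⁴.
Centroid: ȳ = ΣA·y / ΣA = 2.5816 in.
Transfer each piece to the horizontal centroidal axis using Ī + A·d² with d = y − 2.5816:
  rectangular body: d = -0.68161 in → contributes +21.55 in⁴
  semicircular cap: d = 1.9399 in → contributes +18 in⁴
Total I = 39.55 in⁴.
Extreme fibre distance c = 2.9184 in; S = I/c = 13.552 in³.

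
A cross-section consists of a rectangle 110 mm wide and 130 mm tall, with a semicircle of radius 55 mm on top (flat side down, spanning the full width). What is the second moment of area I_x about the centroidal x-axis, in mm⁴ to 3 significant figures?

Treat the section as a set of non-overlapping primitives; coordinates are from the bounding-box lower-left.
Rectangular body: 110 × 130, A = 14 300 mm², y = 65 mm, Ī = 20 139 167 mm⁴.
Semicircular cap: semicircle r = 55, A = 4751.7 mm², y = 153.34 mm, Ī = 1 004 345 mm⁴.
Centroid: ȳ = ΣA·y / ΣA = 87.033 mm.
Transfer each piece to the centroidal x-axis using Ī + A·d² with d = y − 87.033:
  rectangular body: d = -22.033 mm → contributes +27 081 453 mm⁴
  semicircular cap: d = 66.309 mm → contributes +21 896 985 mm⁴
Total I = 48 978 438 mm⁴.

I_x ≈ 4.90 × 10⁷ mm⁴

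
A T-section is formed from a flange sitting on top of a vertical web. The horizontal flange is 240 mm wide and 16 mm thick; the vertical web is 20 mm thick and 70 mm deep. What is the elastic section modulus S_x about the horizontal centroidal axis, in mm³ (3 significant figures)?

S_x ≈ 3.83 × 10⁴ mm³

Split into non-overlapping primitives; take the origin at the lower-left of the bounding box.
Flange: 240 × 16, A = 3 840 mm², y = 78 mm, Ī = 81 920 mm⁴.
Web: 20 × 70, A = 1 400 mm², y = 35 mm, Ī = 571 667 mm⁴.
Centroid: ȳ = ΣA·y / ΣA = 66.511 mm.
Transfer each piece to the horizontal centroidal axis using Ī + A·d² with d = y − 66.511:
  flange: d = 11.489 mm → contributes +588 749 mm⁴
  web: d = -31.511 mm → contributes +1 961 827 mm⁴
Total I = 2 550 576 mm⁴.
Extreme fibre distance c = 66.511 mm; S = I/c = 38 348 mm³.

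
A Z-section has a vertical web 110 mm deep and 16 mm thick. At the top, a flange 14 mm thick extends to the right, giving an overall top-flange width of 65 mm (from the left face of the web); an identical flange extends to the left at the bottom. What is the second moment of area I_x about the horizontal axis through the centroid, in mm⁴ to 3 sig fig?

Break the section into simple shapes (no overlaps), measuring from the bottom-left corner of the bounding box.
Web: 16 × 110, A = 1 760 mm², y = 55 mm, Ī = 1 774 667 mm⁴.
Top flange (beyond web): 49 × 14, A = 686 mm², y = 103 mm, Ī = 11 205 mm⁴.
Bottom flange (beyond web): 49 × 14, A = 686 mm², y = 7 mm, Ī = 11 205 mm⁴.
Centroid: ȳ = ΣA·y / ΣA = 55 mm.
Transfer each piece to the horizontal axis through the centroid using Ī + A·d² with d = y − 55:
  web: d = 0 mm → contributes +1 774 667 mm⁴
  top flange (beyond web): d = 48 mm → contributes +1 591 749 mm⁴
  bottom flange (beyond web): d = -48 mm → contributes +1 591 749 mm⁴
Total I = 4 958 164 mm⁴.

I_x ≈ 4.96 × 10⁶ mm⁴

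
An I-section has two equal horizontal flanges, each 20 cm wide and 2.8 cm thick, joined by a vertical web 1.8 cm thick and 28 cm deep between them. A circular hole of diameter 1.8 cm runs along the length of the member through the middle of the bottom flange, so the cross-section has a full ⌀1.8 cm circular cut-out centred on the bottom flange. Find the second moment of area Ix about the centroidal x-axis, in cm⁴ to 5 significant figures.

Split into non-overlapping primitives; take the origin at the lower-left of the bounding box.
Bottom flange: 20 × 2.8, A = 56 cm², y = 1.4 cm, Ī = 36.58667 cm⁴.
Web: 1.8 × 28, A = 50.4 cm², y = 16.8 cm, Ī = 3292.8 cm⁴.
Top flange: 20 × 2.8, A = 56 cm², y = 32.2 cm, Ī = 36.58667 cm⁴.
Hole (subtracted): ⌀1.8, A = 2.54469 cm², y = 1.4 cm, Ī = 0.5152997 cm⁴.
Centroid: ȳ = ΣA·y / ΣA = 17.04515 cm.
Transfer each piece to the centroidal x-axis using Ī + A·d² with d = y − 17.04515:
  bottom flange: d = -15.64515 cm → contributes +13743.74 cm⁴
  web: d = -0.2451481 cm → contributes +3295.829 cm⁴
  top flange: d = 15.15485 cm → contributes +12898.08 cm⁴
  hole: d = -15.64515 cm → contributes −623.3808 cm⁴
Total I = 29314.27 cm⁴.

Ix ≈ 2.9314 × 10⁴ cm⁴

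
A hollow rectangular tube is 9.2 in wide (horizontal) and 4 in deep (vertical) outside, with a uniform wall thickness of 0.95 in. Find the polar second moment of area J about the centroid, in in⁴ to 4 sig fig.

Split into non-overlapping primitives; take the origin at the lower-left of the bounding box.
Outer rectangle: 9.2 × 4, A = 36.8 in², y = 2 in, Ī = 49.0667 in⁴.
Inner void (subtracted): 7.3 × 2.1, A = 15.33 in², y = 2 in, Ī = 5.63378 in⁴.
By symmetry the centroid is at mid-height, ȳ = 2 in.
All pieces are centred on the centroidal x-axis, so I = ΣĪ (holes subtracted) = 43.4329 in⁴.
Repeating about the centroidal y-axis gives I_y = 191.485 in⁴.
Polar second moment: J = I_x + I_y = 234.918 in⁴.

J ≈ 234.9 in⁴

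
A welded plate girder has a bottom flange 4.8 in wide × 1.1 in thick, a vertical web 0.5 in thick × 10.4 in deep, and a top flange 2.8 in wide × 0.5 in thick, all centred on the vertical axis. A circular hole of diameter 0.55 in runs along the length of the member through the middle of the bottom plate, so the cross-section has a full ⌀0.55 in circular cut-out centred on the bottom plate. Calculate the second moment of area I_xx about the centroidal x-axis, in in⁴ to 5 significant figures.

I_xx ≈ 216.52 in⁴

Break the section into simple shapes (no overlaps), measuring from the bottom-left corner of the bounding box.
Bottom plate: 4.8 × 1.1, A = 5.28 in², y = 0.55 in, Ī = 0.5324 in⁴.
Web plate: 0.5 × 10.4, A = 5.2 in², y = 6.3 in, Ī = 46.86933 in⁴.
Top plate: 2.8 × 0.5, A = 1.4 in², y = 11.75 in, Ī = 0.02916667 in⁴.
Hole (subtracted): ⌀0.55, A = 0.2375829 in², y = 0.55 in, Ī = 0.004491803 in⁴.
Centroid: ȳ = ΣA·y / ΣA = 4.464995 in.
Transfer each piece to the centroidal x-axis using Ī + A·d² with d = y − 4.464995:
  bottom plate: d = -3.914995 in → contributes +81.45993 in⁴
  web plate: d = 1.835005 in → contributes +64.37901 in⁴
  top plate: d = 7.285005 in → contributes +74.32899 in⁴
  hole: d = -3.914995 in → contributes −3.645969 in⁴
Total I = 216.522 in⁴.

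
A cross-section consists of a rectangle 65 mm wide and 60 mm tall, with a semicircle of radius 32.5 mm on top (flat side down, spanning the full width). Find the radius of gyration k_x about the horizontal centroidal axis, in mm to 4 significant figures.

k_x ≈ 25.18 mm

Decompose the section into non-overlapping parts with the origin at the bottom-left of its bounding rectangle.
Rectangular body: 65 × 60, A = 3 900 mm², y = 30 mm, Ī = 1 170 000 mm⁴.
Semicircular cap: semicircle r = 32.5, A = 1659.15 mm², y = 73.7934 mm, Ī = 122 452 mm⁴.
Centroid: ȳ = ΣA·y / ΣA = 43.0703 mm.
Transfer each piece to the horizontal centroidal axis using Ī + A·d² with d = y − 43.0703:
  rectangular body: d = -13.0703 mm → contributes +1 836 252 mm⁴
  semicircular cap: d = 30.7231 mm → contributes +1 688 541 mm⁴
Total I = 3 524 792 mm⁴.
Radius of gyration: k = √(I/A) = √(3 524 792 / 5559.15) = 25.1804 mm.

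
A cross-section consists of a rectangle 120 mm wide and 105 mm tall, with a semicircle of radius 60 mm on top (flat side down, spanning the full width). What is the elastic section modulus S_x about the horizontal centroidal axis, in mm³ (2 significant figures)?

Split into non-overlapping primitives; take the origin at the lower-left of the bounding box.
Rectangular body: 120 × 105, A = 12 600 mm², y = 52.5 mm, Ī = 11 576 250 mm⁴.
Semicircular cap: semicircle r = 60, A = 5 655 mm², y = 130.5 mm, Ī = 1 422 450 mm⁴.
Centroid: ȳ = ΣA·y / ΣA = 76.65 mm.
Transfer each piece to the horizontal centroidal axis using Ī + A·d² with d = y − 76.65:
  rectangular body: d = -24.15 mm → contributes +18 925 703 mm⁴
  semicircular cap: d = 53.81 mm → contributes +17 798 274 mm⁴
Total I = 36 723 977 mm⁴.
Extreme fibre distance c = 88.35 mm; S = I/c = 415 671 mm³.

S_x ≈ 4.2 × 10⁵ mm³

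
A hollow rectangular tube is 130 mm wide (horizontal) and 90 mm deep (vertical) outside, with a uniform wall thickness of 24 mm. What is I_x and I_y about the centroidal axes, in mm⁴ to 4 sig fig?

I_x ≈ 7.391 × 10⁶ mm⁴, I_y ≈ 1.455 × 10⁷ mm⁴

Treat the section as a set of non-overlapping primitives; coordinates are from the bounding-box lower-left.
Outer rectangle: 130 × 90, A = 11 700 mm², y = 45 mm, Ī = 7 897 500 mm⁴.
Inner void (subtracted): 82 × 42, A = 3 444 mm², y = 45 mm, Ī = 506 268 mm⁴.
By symmetry the centroid is at mid-height, ȳ = 45 mm.
All pieces are centred on the centroidal x-axis, so I = ΣĪ (holes subtracted) = 7 391 232 mm⁴.
Repeating about the centroidal y-axis gives I_y = 14 547 712 mm⁴.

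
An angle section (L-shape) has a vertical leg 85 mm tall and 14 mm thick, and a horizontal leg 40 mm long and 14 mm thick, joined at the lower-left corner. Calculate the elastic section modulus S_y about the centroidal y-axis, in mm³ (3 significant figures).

Treat the section as a set of non-overlapping primitives; coordinates are from the bounding-box lower-left.
Vertical leg: 14 × 85, A = 1 190 mm², x = 7 mm, Ī = 19 437 mm⁴.
Horizontal leg (remainder): 26 × 14, A = 364 mm², x = 27 mm, Ī = 20 505 mm⁴.
Centroid: x̄ = ΣA·x / ΣA = 11.685 mm.
Transfer each piece to the centroidal y-axis using Ī + A·d² with d = x − 11.685:
  vertical leg: d = -4.6847 mm → contributes +45 553 mm⁴
  horizontal leg (remainder): d = 15.315 mm → contributes +105 885 mm⁴
Total I = 151 437 mm⁴.
Extreme fibre distance c = 28.315 mm; S = I/c = 5348.3 mm³.

S_y ≈ 5350 mm³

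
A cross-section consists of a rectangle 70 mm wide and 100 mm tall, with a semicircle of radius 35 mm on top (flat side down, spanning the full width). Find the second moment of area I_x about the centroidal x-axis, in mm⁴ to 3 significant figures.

I_x ≈ 1.23 × 10⁷ mm⁴

Split into non-overlapping primitives; take the origin at the lower-left of the bounding box.
Rectangular body: 70 × 100, A = 7 000 mm², y = 50 mm, Ī = 5 833 333 mm⁴.
Semicircular cap: semicircle r = 35, A = 1924.2 mm², y = 114.85 mm, Ī = 164 704 mm⁴.
Centroid: ȳ = ΣA·y / ΣA = 63.984 mm.
Transfer each piece to the centroidal x-axis using Ī + A·d² with d = y − 63.984:
  rectangular body: d = -13.984 mm → contributes +7 202 160 mm⁴
  semicircular cap: d = 50.871 mm → contributes +5 144 261 mm⁴
Total I = 12 346 421 mm⁴.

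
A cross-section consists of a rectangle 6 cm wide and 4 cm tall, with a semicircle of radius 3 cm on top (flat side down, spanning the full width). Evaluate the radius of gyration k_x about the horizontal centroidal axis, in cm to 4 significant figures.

k_x ≈ 1.890 cm

Break the section into simple shapes (no overlaps), measuring from the bottom-left corner of the bounding box.
Rectangular body: 6 × 4, A = 24 cm², y = 2 cm, Ī = 32 cm⁴.
Semicircular cap: semicircle r = 3, A = 14.1372 cm², y = 5.27324 cm, Ī = 8.89031 cm⁴.
Centroid: ȳ = ΣA·y / ΣA = 3.21337 cm.
Transfer each piece to the horizontal centroidal axis using Ī + A·d² with d = y − 3.21337:
  rectangular body: d = -1.21337 cm → contributes +67.3342 cm⁴
  semicircular cap: d = 2.05987 cm → contributes +68.8754 cm⁴
Total I = 136.21 cm⁴.
Radius of gyration: k = √(I/A) = √(136.21 / 38.1372) = 1.88986 cm.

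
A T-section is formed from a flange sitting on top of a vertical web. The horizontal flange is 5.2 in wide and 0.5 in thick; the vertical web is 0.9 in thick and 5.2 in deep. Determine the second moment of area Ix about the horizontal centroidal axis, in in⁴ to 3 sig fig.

Ix ≈ 24.2 in⁴

Split into non-overlapping primitives; take the origin at the lower-left of the bounding box.
Flange: 5.2 × 0.5, A = 2.6 in², y = 5.45 in, Ī = 0.054167 in⁴.
Web: 0.9 × 5.2, A = 4.68 in², y = 2.6 in, Ī = 10.546 in⁴.
Centroid: ȳ = ΣA·y / ΣA = 3.6179 in.
Transfer each piece to the horizontal centroidal axis using Ī + A·d² with d = y − 3.6179:
  flange: d = 1.8321 in → contributes +8.7817 in⁴
  web: d = -1.0179 in → contributes +15.394 in⁴
Total I = 24.176 in⁴.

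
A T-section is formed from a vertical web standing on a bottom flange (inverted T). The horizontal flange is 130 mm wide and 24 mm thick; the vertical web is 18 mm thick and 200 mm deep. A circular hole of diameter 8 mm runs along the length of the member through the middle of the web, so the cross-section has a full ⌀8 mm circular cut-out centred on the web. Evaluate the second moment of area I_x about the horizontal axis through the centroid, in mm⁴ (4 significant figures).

Break the section into simple shapes (no overlaps), measuring from the bottom-left corner of the bounding box.
Flange: 130 × 24, A = 3 120 mm², y = 12 mm, Ī = 149 760 mm⁴.
Web: 18 × 200, A = 3 600 mm², y = 124 mm, Ī = 12 000 000 mm⁴.
Hole (subtracted): ⌀8, A = 50.2655 mm², y = 124 mm, Ī = 201.062 mm⁴.
Centroid: ȳ = ΣA·y / ΣA = 71.6081 mm.
Transfer each piece to the horizontal axis through the centroid using Ī + A·d² with d = y − 71.6081:
  flange: d = -59.6081 mm → contributes +11 235 515 mm⁴
  web: d = 52.3919 mm → contributes +21 881 677 mm⁴
  hole: d = 52.3919 mm → contributes −138 175 mm⁴
Total I = 32 979 017 mm⁴.

I_x ≈ 3.298 × 10⁷ mm⁴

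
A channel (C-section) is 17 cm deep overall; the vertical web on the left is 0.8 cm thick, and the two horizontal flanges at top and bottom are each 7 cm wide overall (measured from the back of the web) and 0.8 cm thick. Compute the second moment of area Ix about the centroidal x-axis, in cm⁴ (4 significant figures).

Ix ≈ 978.9 cm⁴

Break the section into simple shapes (no overlaps), measuring from the bottom-left corner of the bounding box.
Web: 0.8 × 17, A = 13.6 cm², y = 8.5 cm, Ī = 327.533 cm⁴.
Top flange (beyond web): 6.2 × 0.8, A = 4.96 cm², y = 16.6 cm, Ī = 0.264533 cm⁴.
Bottom flange (beyond web): 6.2 × 0.8, A = 4.96 cm², y = 0.4 cm, Ī = 0.264533 cm⁴.
By symmetry the centroid is at mid-height, ȳ = 8.5 cm.
Transfer each piece to the centroidal x-axis using Ī + A·d² with d = y − 8.5:
  web: d = 0 cm → contributes +327.533 cm⁴
  top flange (beyond web): d = 8.1 cm → contributes +325.69 cm⁴
  bottom flange (beyond web): d = -8.1 cm → contributes +325.69 cm⁴
Total I = 978.914 cm⁴.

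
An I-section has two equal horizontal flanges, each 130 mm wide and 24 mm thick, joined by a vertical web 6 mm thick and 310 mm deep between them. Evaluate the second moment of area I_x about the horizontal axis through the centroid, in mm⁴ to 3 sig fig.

Split into non-overlapping primitives; take the origin at the lower-left of the bounding box.
Bottom flange: 130 × 24, A = 3 120 mm², y = 12 mm, Ī = 149 760 mm⁴.
Web: 6 × 310, A = 1 860 mm², y = 179 mm, Ī = 14 895 500 mm⁴.
Top flange: 130 × 24, A = 3 120 mm², y = 346 mm, Ī = 149 760 mm⁴.
By symmetry the centroid is at mid-height, ȳ = 179 mm.
Transfer each piece to the horizontal axis through the centroid using Ī + A·d² with d = y − 179:
  bottom flange: d = -167 mm → contributes +87 163 440 mm⁴
  web: d = 0 mm → contributes +14 895 500 mm⁴
  top flange: d = 167 mm → contributes +87 163 440 mm⁴
Total I = 189 222 380 mm⁴.

I_x ≈ 1.89 × 10⁸ mm⁴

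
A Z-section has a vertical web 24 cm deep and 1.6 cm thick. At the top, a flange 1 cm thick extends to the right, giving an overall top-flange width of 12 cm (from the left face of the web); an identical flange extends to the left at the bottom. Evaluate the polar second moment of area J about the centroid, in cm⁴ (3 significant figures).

Split into non-overlapping primitives; take the origin at the lower-left of the bounding box.
Web: 1.6 × 24, A = 38.4 cm², y = 12 cm, Ī = 1843.2 cm⁴.
Top flange (beyond web): 10.4 × 1, A = 10.4 cm², y = 23.5 cm, Ī = 0.86667 cm⁴.
Bottom flange (beyond web): 10.4 × 1, A = 10.4 cm², y = 0.5 cm, Ī = 0.86667 cm⁴.
Centroid: ȳ = ΣA·y / ΣA = 12 cm.
Transfer each piece to the centroidal x-axis using Ī + A·d² with d = y − 12:
  web: d = 0 cm → contributes +1843.2 cm⁴
  top flange (beyond web): d = 11.5 cm → contributes +1376.3 cm⁴
  bottom flange (beyond web): d = -11.5 cm → contributes +1376.3 cm⁴
Total I = 4595.7 cm⁴.
For the y-axis: x̄ = 11.2 cm.
Repeating about the centroidal y-axis gives I_y = 944.47 cm⁴.
Polar second moment: J = I_x + I_y = 5540.2 cm⁴.

J ≈ 5540 cm⁴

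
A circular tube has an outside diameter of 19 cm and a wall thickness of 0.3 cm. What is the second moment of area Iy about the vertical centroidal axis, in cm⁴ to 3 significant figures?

Iy ≈ 771 cm⁴

Split into non-overlapping primitives; take the origin at the lower-left of the bounding box.
Outer circle: ⌀19, A = 283.53 cm², x = 9.5 cm, Ī = 6397.1 cm⁴.
Bore (subtracted): ⌀18.4, A = 265.9 cm², x = 9.5 cm, Ī = 5626.5 cm⁴.
By symmetry the centroid is at mid-width, x̄ = 9.5 cm.
All pieces are centred on the vertical centroidal axis, so I = ΣĪ (holes subtracted) = 770.58 cm⁴.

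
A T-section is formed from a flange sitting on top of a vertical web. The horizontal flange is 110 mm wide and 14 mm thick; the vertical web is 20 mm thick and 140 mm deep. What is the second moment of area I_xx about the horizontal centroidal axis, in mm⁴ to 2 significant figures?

Treat the section as a set of non-overlapping primitives; coordinates are from the bounding-box lower-left.
Flange: 110 × 14, A = 1 540 mm², y = 147 mm, Ī = 25 153 mm⁴.
Web: 20 × 140, A = 2 800 mm², y = 70 mm, Ī = 4 573 333 mm⁴.
Centroid: ȳ = ΣA·y / ΣA = 97.32 mm.
Transfer each piece to the horizontal centroidal axis using Ī + A·d² with d = y − 97.32:
  flange: d = 49.68 mm → contributes +3 825 636 mm⁴
  web: d = -27.32 mm → contributes +6 663 599 mm⁴
Total I = 10 489 235 mm⁴.

I_xx ≈ 1.0 × 10⁷ mm⁴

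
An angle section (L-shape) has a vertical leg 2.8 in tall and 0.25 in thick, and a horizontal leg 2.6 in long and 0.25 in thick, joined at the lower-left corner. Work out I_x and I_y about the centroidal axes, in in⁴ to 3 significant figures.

I_x ≈ 0.980 in⁴, I_y ≈ 0.814 in⁴

Treat the section as a set of non-overlapping primitives; coordinates are from the bounding-box lower-left.
Vertical leg: 0.25 × 2.8, A = 0.7 in², y = 1.4 in, Ī = 0.45733 in⁴.
Horizontal leg (remainder): 2.35 × 0.25, A = 0.5875 in², y = 0.125 in, Ī = 0.0030599 in⁴.
Centroid: ȳ = ΣA·y / ΣA = 0.8182 in.
Transfer each piece to the centroidal x-axis using Ī + A·d² with d = y − 0.8182:
  vertical leg: d = 0.5818 in → contributes +0.69427 in⁴
  horizontal leg (remainder): d = -0.6932 in → contributes +0.28537 in⁴
Total I = 0.97965 in⁴.
For the y-axis: x̄ = 0.7182 in.
Repeating about the centroidal y-axis gives I_y = 0.81383 in⁴.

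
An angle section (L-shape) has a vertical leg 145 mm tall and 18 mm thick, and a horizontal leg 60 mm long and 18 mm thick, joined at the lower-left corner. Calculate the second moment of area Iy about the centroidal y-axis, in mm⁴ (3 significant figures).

Iy ≈ 7.09 × 10⁵ mm⁴

Treat the section as a set of non-overlapping primitives; coordinates are from the bounding-box lower-left.
Vertical leg: 18 × 145, A = 2 610 mm², x = 9 mm, Ī = 70 470 mm⁴.
Horizontal leg (remainder): 42 × 18, A = 756 mm², x = 39 mm, Ī = 111 132 mm⁴.
Centroid: x̄ = ΣA·x / ΣA = 15.738 mm.
Transfer each piece to the centroidal y-axis using Ī + A·d² with d = x − 15.738:
  vertical leg: d = -6.738 mm → contributes +188 965 mm⁴
  horizontal leg (remainder): d = 23.262 mm → contributes +520 220 mm⁴
Total I = 709 185 mm⁴.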